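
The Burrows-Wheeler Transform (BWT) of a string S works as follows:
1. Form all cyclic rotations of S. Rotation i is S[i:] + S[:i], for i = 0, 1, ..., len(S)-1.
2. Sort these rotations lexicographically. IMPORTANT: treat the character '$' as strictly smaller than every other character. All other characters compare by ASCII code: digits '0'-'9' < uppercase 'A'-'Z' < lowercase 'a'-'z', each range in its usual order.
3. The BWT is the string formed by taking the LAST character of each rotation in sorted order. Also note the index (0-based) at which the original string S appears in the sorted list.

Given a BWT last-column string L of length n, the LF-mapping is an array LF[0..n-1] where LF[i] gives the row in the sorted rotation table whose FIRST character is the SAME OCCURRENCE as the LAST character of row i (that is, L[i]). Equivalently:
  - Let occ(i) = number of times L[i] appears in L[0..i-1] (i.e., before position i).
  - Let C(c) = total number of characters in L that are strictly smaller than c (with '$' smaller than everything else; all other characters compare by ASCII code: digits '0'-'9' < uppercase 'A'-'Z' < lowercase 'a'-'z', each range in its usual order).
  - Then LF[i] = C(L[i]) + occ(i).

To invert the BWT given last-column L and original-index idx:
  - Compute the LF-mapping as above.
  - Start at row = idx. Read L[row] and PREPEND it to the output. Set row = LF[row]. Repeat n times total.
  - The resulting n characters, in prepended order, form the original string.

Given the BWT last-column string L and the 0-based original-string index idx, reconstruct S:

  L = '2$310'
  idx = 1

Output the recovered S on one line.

LF mapping: 3 0 4 2 1
Walk LF starting at row 1, prepending L[row]:
  step 1: row=1, L[1]='$', prepend. Next row=LF[1]=0
  step 2: row=0, L[0]='2', prepend. Next row=LF[0]=3
  step 3: row=3, L[3]='1', prepend. Next row=LF[3]=2
  step 4: row=2, L[2]='3', prepend. Next row=LF[2]=4
  step 5: row=4, L[4]='0', prepend. Next row=LF[4]=1
Reversed output: 0312$

Answer: 0312$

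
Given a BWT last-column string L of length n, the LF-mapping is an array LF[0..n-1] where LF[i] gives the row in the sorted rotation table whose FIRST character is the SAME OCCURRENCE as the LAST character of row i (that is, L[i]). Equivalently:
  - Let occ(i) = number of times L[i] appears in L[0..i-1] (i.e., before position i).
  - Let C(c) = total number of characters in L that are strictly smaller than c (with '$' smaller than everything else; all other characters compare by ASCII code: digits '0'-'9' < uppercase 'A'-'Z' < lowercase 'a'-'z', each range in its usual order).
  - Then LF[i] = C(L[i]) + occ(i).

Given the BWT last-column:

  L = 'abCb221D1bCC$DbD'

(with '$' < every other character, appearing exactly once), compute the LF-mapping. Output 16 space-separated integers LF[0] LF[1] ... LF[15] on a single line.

Char counts: '$':1, '1':2, '2':2, 'C':3, 'D':3, 'a':1, 'b':4
C (first-col start): C('$')=0, C('1')=1, C('2')=3, C('C')=5, C('D')=8, C('a')=11, C('b')=12
L[0]='a': occ=0, LF[0]=C('a')+0=11+0=11
L[1]='b': occ=0, LF[1]=C('b')+0=12+0=12
L[2]='C': occ=0, LF[2]=C('C')+0=5+0=5
L[3]='b': occ=1, LF[3]=C('b')+1=12+1=13
L[4]='2': occ=0, LF[4]=C('2')+0=3+0=3
L[5]='2': occ=1, LF[5]=C('2')+1=3+1=4
L[6]='1': occ=0, LF[6]=C('1')+0=1+0=1
L[7]='D': occ=0, LF[7]=C('D')+0=8+0=8
L[8]='1': occ=1, LF[8]=C('1')+1=1+1=2
L[9]='b': occ=2, LF[9]=C('b')+2=12+2=14
L[10]='C': occ=1, LF[10]=C('C')+1=5+1=6
L[11]='C': occ=2, LF[11]=C('C')+2=5+2=7
L[12]='$': occ=0, LF[12]=C('$')+0=0+0=0
L[13]='D': occ=1, LF[13]=C('D')+1=8+1=9
L[14]='b': occ=3, LF[14]=C('b')+3=12+3=15
L[15]='D': occ=2, LF[15]=C('D')+2=8+2=10

Answer: 11 12 5 13 3 4 1 8 2 14 6 7 0 9 15 10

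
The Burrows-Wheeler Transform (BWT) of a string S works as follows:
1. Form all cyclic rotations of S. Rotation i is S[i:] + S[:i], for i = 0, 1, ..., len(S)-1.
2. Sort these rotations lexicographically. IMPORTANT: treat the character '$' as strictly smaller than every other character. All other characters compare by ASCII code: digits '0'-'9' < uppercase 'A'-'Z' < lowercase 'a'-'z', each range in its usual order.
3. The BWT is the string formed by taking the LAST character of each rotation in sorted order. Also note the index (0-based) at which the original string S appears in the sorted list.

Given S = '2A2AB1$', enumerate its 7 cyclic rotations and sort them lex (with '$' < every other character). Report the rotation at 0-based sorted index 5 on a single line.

All 7 rotations (rotation i = S[i:]+S[:i]):
  rot[0] = 2A2AB1$
  rot[1] = A2AB1$2
  rot[2] = 2AB1$2A
  rot[3] = AB1$2A2
  rot[4] = B1$2A2A
  rot[5] = 1$2A2AB
  rot[6] = $2A2AB1
Sorted (with $ < everything):
  sorted[0] = $2A2AB1
  sorted[1] = 1$2A2AB
  sorted[2] = 2A2AB1$
  sorted[3] = 2AB1$2A
  sorted[4] = A2AB1$2
  sorted[5] = AB1$2A2
  sorted[6] = B1$2A2A
sorted[5] = AB1$2A2

Answer: AB1$2A2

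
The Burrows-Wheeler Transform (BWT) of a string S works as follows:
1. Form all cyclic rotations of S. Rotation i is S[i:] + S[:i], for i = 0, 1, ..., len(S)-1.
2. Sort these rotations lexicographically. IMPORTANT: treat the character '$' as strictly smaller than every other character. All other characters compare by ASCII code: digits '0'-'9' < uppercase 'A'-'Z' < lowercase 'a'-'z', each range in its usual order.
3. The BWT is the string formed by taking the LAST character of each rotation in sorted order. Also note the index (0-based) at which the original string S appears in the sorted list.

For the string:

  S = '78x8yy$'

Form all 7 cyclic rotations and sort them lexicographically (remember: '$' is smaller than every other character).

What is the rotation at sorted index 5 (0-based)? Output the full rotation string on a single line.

Answer: y$78x8y

Derivation:
All 7 rotations (rotation i = S[i:]+S[:i]):
  rot[0] = 78x8yy$
  rot[1] = 8x8yy$7
  rot[2] = x8yy$78
  rot[3] = 8yy$78x
  rot[4] = yy$78x8
  rot[5] = y$78x8y
  rot[6] = $78x8yy
Sorted (with $ < everything):
  sorted[0] = $78x8yy
  sorted[1] = 78x8yy$
  sorted[2] = 8x8yy$7
  sorted[3] = 8yy$78x
  sorted[4] = x8yy$78
  sorted[5] = y$78x8y
  sorted[6] = yy$78x8
sorted[5] = y$78x8y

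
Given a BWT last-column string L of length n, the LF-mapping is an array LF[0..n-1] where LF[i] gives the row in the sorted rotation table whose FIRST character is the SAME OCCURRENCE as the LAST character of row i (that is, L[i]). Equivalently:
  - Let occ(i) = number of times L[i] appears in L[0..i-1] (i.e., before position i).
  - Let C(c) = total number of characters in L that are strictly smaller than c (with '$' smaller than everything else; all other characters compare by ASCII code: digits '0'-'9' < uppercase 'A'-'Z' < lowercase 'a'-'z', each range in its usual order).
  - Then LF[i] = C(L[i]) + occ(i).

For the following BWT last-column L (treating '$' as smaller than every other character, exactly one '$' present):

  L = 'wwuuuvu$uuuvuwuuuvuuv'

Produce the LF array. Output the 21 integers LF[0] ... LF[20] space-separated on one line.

Char counts: '$':1, 'u':13, 'v':4, 'w':3
C (first-col start): C('$')=0, C('u')=1, C('v')=14, C('w')=18
L[0]='w': occ=0, LF[0]=C('w')+0=18+0=18
L[1]='w': occ=1, LF[1]=C('w')+1=18+1=19
L[2]='u': occ=0, LF[2]=C('u')+0=1+0=1
L[3]='u': occ=1, LF[3]=C('u')+1=1+1=2
L[4]='u': occ=2, LF[4]=C('u')+2=1+2=3
L[5]='v': occ=0, LF[5]=C('v')+0=14+0=14
L[6]='u': occ=3, LF[6]=C('u')+3=1+3=4
L[7]='$': occ=0, LF[7]=C('$')+0=0+0=0
L[8]='u': occ=4, LF[8]=C('u')+4=1+4=5
L[9]='u': occ=5, LF[9]=C('u')+5=1+5=6
L[10]='u': occ=6, LF[10]=C('u')+6=1+6=7
L[11]='v': occ=1, LF[11]=C('v')+1=14+1=15
L[12]='u': occ=7, LF[12]=C('u')+7=1+7=8
L[13]='w': occ=2, LF[13]=C('w')+2=18+2=20
L[14]='u': occ=8, LF[14]=C('u')+8=1+8=9
L[15]='u': occ=9, LF[15]=C('u')+9=1+9=10
L[16]='u': occ=10, LF[16]=C('u')+10=1+10=11
L[17]='v': occ=2, LF[17]=C('v')+2=14+2=16
L[18]='u': occ=11, LF[18]=C('u')+11=1+11=12
L[19]='u': occ=12, LF[19]=C('u')+12=1+12=13
L[20]='v': occ=3, LF[20]=C('v')+3=14+3=17

Answer: 18 19 1 2 3 14 4 0 5 6 7 15 8 20 9 10 11 16 12 13 17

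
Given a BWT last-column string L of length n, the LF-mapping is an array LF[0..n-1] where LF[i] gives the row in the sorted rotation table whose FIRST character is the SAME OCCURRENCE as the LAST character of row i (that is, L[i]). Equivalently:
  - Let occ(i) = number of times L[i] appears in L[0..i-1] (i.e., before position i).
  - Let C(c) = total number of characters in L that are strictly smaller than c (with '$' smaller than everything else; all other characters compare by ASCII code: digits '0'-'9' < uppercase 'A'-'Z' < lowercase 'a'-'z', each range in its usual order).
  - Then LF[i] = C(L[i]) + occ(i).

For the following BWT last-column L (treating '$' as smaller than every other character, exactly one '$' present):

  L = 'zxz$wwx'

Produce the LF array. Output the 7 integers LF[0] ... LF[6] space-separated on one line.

Char counts: '$':1, 'w':2, 'x':2, 'z':2
C (first-col start): C('$')=0, C('w')=1, C('x')=3, C('z')=5
L[0]='z': occ=0, LF[0]=C('z')+0=5+0=5
L[1]='x': occ=0, LF[1]=C('x')+0=3+0=3
L[2]='z': occ=1, LF[2]=C('z')+1=5+1=6
L[3]='$': occ=0, LF[3]=C('$')+0=0+0=0
L[4]='w': occ=0, LF[4]=C('w')+0=1+0=1
L[5]='w': occ=1, LF[5]=C('w')+1=1+1=2
L[6]='x': occ=1, LF[6]=C('x')+1=3+1=4

Answer: 5 3 6 0 1 2 4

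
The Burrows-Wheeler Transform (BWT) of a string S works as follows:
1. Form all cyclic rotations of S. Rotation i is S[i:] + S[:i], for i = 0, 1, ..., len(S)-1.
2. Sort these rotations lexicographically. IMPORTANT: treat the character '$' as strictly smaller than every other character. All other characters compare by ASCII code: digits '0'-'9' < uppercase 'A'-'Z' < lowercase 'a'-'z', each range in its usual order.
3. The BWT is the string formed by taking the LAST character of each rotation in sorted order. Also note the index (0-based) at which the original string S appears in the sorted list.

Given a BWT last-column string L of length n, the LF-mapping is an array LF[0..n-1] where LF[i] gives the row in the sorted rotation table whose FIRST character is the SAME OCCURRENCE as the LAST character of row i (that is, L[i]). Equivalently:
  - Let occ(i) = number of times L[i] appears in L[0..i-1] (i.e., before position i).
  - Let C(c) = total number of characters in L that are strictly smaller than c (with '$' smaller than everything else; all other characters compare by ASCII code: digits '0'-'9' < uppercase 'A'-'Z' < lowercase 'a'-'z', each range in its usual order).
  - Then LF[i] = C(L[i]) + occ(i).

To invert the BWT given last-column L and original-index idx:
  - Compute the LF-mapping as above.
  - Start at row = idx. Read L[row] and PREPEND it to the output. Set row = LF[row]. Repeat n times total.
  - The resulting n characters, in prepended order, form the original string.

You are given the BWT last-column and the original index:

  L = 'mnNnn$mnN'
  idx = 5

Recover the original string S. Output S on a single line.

LF mapping: 3 5 1 6 7 0 4 8 2
Walk LF starting at row 5, prepending L[row]:
  step 1: row=5, L[5]='$', prepend. Next row=LF[5]=0
  step 2: row=0, L[0]='m', prepend. Next row=LF[0]=3
  step 3: row=3, L[3]='n', prepend. Next row=LF[3]=6
  step 4: row=6, L[6]='m', prepend. Next row=LF[6]=4
  step 5: row=4, L[4]='n', prepend. Next row=LF[4]=7
  step 6: row=7, L[7]='n', prepend. Next row=LF[7]=8
  step 7: row=8, L[8]='N', prepend. Next row=LF[8]=2
  step 8: row=2, L[2]='N', prepend. Next row=LF[2]=1
  step 9: row=1, L[1]='n', prepend. Next row=LF[1]=5
Reversed output: nNNnnmnm$

Answer: nNNnnmnm$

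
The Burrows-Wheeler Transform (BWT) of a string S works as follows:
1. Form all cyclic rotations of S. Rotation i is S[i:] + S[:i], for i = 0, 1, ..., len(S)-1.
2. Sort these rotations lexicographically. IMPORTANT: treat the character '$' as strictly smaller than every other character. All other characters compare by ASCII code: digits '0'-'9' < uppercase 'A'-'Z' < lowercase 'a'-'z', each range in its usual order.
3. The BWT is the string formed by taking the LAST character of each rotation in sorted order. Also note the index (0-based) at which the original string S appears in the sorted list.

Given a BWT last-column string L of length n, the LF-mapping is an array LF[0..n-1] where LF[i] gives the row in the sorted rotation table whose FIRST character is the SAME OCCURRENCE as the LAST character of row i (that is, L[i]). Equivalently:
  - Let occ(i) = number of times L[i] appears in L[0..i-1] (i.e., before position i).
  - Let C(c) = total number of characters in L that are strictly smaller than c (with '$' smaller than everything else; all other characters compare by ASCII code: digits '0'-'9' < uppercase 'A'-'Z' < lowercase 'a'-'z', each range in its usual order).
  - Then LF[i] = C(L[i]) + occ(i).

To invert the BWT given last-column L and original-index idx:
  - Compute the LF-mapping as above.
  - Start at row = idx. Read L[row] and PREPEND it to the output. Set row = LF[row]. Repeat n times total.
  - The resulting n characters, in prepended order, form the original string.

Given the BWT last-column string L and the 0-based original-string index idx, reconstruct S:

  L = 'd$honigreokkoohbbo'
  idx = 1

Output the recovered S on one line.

LF mapping: 3 0 6 12 11 8 5 17 4 13 9 10 14 15 7 1 2 16
Walk LF starting at row 1, prepending L[row]:
  step 1: row=1, L[1]='$', prepend. Next row=LF[1]=0
  step 2: row=0, L[0]='d', prepend. Next row=LF[0]=3
  step 3: row=3, L[3]='o', prepend. Next row=LF[3]=12
  step 4: row=12, L[12]='o', prepend. Next row=LF[12]=14
  step 5: row=14, L[14]='h', prepend. Next row=LF[14]=7
  step 6: row=7, L[7]='r', prepend. Next row=LF[7]=17
  step 7: row=17, L[17]='o', prepend. Next row=LF[17]=16
  step 8: row=16, L[16]='b', prepend. Next row=LF[16]=2
  step 9: row=2, L[2]='h', prepend. Next row=LF[2]=6
  step 10: row=6, L[6]='g', prepend. Next row=LF[6]=5
  step 11: row=5, L[5]='i', prepend. Next row=LF[5]=8
  step 12: row=8, L[8]='e', prepend. Next row=LF[8]=4
  step 13: row=4, L[4]='n', prepend. Next row=LF[4]=11
  step 14: row=11, L[11]='k', prepend. Next row=LF[11]=10
  step 15: row=10, L[10]='k', prepend. Next row=LF[10]=9
  step 16: row=9, L[9]='o', prepend. Next row=LF[9]=13
  step 17: row=13, L[13]='o', prepend. Next row=LF[13]=15
  step 18: row=15, L[15]='b', prepend. Next row=LF[15]=1
Reversed output: bookkneighborhood$

Answer: bookkneighborhood$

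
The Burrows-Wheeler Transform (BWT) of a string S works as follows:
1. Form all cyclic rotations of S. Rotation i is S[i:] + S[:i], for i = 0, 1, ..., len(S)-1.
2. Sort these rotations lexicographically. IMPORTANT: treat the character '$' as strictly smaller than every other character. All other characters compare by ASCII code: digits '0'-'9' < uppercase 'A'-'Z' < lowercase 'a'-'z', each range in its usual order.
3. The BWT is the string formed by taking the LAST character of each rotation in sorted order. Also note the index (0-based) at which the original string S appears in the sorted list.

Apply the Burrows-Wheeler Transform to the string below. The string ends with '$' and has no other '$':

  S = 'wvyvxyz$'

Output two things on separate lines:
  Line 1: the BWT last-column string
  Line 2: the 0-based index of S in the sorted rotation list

All 8 rotations (rotation i = S[i:]+S[:i]):
  rot[0] = wvyvxyz$
  rot[1] = vyvxyz$w
  rot[2] = yvxyz$wv
  rot[3] = vxyz$wvy
  rot[4] = xyz$wvyv
  rot[5] = yz$wvyvx
  rot[6] = z$wvyvxy
  rot[7] = $wvyvxyz
Sorted (with $ < everything):
  sorted[0] = $wvyvxyz  (last char: 'z')
  sorted[1] = vxyz$wvy  (last char: 'y')
  sorted[2] = vyvxyz$w  (last char: 'w')
  sorted[3] = wvyvxyz$  (last char: '$')
  sorted[4] = xyz$wvyv  (last char: 'v')
  sorted[5] = yvxyz$wv  (last char: 'v')
  sorted[6] = yz$wvyvx  (last char: 'x')
  sorted[7] = z$wvyvxy  (last char: 'y')
Last column: zyw$vvxy
Original string S is at sorted index 3

Answer: zyw$vvxy
3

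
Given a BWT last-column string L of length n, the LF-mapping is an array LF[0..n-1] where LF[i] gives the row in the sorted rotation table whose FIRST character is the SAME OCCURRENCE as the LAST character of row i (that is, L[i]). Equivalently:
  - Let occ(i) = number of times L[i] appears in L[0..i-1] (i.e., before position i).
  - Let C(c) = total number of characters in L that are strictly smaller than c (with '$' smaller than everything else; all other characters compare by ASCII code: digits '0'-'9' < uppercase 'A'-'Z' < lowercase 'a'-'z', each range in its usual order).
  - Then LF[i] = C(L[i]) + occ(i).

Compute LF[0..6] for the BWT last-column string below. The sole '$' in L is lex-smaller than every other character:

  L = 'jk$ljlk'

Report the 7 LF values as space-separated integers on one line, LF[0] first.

Char counts: '$':1, 'j':2, 'k':2, 'l':2
C (first-col start): C('$')=0, C('j')=1, C('k')=3, C('l')=5
L[0]='j': occ=0, LF[0]=C('j')+0=1+0=1
L[1]='k': occ=0, LF[1]=C('k')+0=3+0=3
L[2]='$': occ=0, LF[2]=C('$')+0=0+0=0
L[3]='l': occ=0, LF[3]=C('l')+0=5+0=5
L[4]='j': occ=1, LF[4]=C('j')+1=1+1=2
L[5]='l': occ=1, LF[5]=C('l')+1=5+1=6
L[6]='k': occ=1, LF[6]=C('k')+1=3+1=4

Answer: 1 3 0 5 2 6 4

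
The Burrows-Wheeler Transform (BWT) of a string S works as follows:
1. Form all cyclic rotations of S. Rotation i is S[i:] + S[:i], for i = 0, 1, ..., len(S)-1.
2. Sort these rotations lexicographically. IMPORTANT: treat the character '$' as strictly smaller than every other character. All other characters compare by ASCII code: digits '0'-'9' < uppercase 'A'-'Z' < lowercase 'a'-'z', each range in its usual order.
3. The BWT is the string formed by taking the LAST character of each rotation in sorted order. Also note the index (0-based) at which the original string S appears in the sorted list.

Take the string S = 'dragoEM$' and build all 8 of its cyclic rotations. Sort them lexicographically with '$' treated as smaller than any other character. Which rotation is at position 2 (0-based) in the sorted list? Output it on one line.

All 8 rotations (rotation i = S[i:]+S[:i]):
  rot[0] = dragoEM$
  rot[1] = ragoEM$d
  rot[2] = agoEM$dr
  rot[3] = goEM$dra
  rot[4] = oEM$drag
  rot[5] = EM$drago
  rot[6] = M$dragoE
  rot[7] = $dragoEM
Sorted (with $ < everything):
  sorted[0] = $dragoEM
  sorted[1] = EM$drago
  sorted[2] = M$dragoE
  sorted[3] = agoEM$dr
  sorted[4] = dragoEM$
  sorted[5] = goEM$dra
  sorted[6] = oEM$drag
  sorted[7] = ragoEM$d
sorted[2] = M$dragoE

Answer: M$dragoE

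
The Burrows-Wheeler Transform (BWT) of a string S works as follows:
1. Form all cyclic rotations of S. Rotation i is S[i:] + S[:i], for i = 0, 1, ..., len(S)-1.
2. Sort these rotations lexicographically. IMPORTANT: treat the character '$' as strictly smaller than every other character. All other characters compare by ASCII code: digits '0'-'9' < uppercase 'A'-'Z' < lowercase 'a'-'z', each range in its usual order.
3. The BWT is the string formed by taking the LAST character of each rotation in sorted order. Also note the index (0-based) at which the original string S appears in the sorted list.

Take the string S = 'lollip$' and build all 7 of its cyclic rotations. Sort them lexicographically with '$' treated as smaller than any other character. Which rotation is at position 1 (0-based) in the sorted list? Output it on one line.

All 7 rotations (rotation i = S[i:]+S[:i]):
  rot[0] = lollip$
  rot[1] = ollip$l
  rot[2] = llip$lo
  rot[3] = lip$lol
  rot[4] = ip$loll
  rot[5] = p$lolli
  rot[6] = $lollip
Sorted (with $ < everything):
  sorted[0] = $lollip
  sorted[1] = ip$loll
  sorted[2] = lip$lol
  sorted[3] = llip$lo
  sorted[4] = lollip$
  sorted[5] = ollip$l
  sorted[6] = p$lolli
sorted[1] = ip$loll

Answer: ip$loll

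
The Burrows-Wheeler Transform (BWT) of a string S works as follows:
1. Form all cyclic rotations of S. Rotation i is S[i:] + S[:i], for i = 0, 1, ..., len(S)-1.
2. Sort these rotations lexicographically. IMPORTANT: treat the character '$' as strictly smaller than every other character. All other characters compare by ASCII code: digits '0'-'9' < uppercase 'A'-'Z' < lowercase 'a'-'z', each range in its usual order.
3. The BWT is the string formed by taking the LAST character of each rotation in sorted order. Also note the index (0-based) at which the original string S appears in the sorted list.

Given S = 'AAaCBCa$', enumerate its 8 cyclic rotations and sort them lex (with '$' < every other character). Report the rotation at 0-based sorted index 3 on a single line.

Answer: BCa$AAaC

Derivation:
All 8 rotations (rotation i = S[i:]+S[:i]):
  rot[0] = AAaCBCa$
  rot[1] = AaCBCa$A
  rot[2] = aCBCa$AA
  rot[3] = CBCa$AAa
  rot[4] = BCa$AAaC
  rot[5] = Ca$AAaCB
  rot[6] = a$AAaCBC
  rot[7] = $AAaCBCa
Sorted (with $ < everything):
  sorted[0] = $AAaCBCa
  sorted[1] = AAaCBCa$
  sorted[2] = AaCBCa$A
  sorted[3] = BCa$AAaC
  sorted[4] = CBCa$AAa
  sorted[5] = Ca$AAaCB
  sorted[6] = a$AAaCBC
  sorted[7] = aCBCa$AA
sorted[3] = BCa$AAaC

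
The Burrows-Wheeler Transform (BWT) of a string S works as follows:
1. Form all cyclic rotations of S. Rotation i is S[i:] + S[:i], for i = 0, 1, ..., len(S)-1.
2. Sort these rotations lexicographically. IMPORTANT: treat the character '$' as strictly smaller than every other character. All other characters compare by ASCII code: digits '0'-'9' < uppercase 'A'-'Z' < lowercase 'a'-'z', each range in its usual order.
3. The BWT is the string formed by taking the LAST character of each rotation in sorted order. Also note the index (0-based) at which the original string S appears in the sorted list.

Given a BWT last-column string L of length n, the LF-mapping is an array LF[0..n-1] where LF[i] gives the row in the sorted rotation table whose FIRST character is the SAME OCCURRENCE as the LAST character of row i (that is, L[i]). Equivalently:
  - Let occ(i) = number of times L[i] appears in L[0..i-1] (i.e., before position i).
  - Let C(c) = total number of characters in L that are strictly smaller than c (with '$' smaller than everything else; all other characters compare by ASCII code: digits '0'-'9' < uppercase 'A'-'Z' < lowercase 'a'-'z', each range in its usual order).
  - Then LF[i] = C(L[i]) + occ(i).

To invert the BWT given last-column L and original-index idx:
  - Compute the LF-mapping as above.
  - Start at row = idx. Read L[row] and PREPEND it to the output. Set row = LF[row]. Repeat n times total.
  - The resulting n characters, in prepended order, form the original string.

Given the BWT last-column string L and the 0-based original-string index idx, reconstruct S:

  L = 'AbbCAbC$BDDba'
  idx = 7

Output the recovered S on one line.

LF mapping: 1 9 10 4 2 11 5 0 3 6 7 12 8
Walk LF starting at row 7, prepending L[row]:
  step 1: row=7, L[7]='$', prepend. Next row=LF[7]=0
  step 2: row=0, L[0]='A', prepend. Next row=LF[0]=1
  step 3: row=1, L[1]='b', prepend. Next row=LF[1]=9
  step 4: row=9, L[9]='D', prepend. Next row=LF[9]=6
  step 5: row=6, L[6]='C', prepend. Next row=LF[6]=5
  step 6: row=5, L[5]='b', prepend. Next row=LF[5]=11
  step 7: row=11, L[11]='b', prepend. Next row=LF[11]=12
  step 8: row=12, L[12]='a', prepend. Next row=LF[12]=8
  step 9: row=8, L[8]='B', prepend. Next row=LF[8]=3
  step 10: row=3, L[3]='C', prepend. Next row=LF[3]=4
  step 11: row=4, L[4]='A', prepend. Next row=LF[4]=2
  step 12: row=2, L[2]='b', prepend. Next row=LF[2]=10
  step 13: row=10, L[10]='D', prepend. Next row=LF[10]=7
Reversed output: DbACBabbCDbA$

Answer: DbACBabbCDbA$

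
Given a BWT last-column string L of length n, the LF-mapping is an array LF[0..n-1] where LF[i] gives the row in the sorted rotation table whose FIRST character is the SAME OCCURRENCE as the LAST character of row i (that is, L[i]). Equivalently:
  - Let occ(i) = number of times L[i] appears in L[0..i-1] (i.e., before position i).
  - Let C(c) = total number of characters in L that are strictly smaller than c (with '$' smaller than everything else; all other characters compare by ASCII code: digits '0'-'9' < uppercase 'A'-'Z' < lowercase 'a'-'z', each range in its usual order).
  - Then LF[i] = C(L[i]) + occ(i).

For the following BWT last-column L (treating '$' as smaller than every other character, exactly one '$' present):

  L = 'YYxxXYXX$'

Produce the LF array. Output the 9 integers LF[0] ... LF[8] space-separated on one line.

Answer: 4 5 7 8 1 6 2 3 0

Derivation:
Char counts: '$':1, 'X':3, 'Y':3, 'x':2
C (first-col start): C('$')=0, C('X')=1, C('Y')=4, C('x')=7
L[0]='Y': occ=0, LF[0]=C('Y')+0=4+0=4
L[1]='Y': occ=1, LF[1]=C('Y')+1=4+1=5
L[2]='x': occ=0, LF[2]=C('x')+0=7+0=7
L[3]='x': occ=1, LF[3]=C('x')+1=7+1=8
L[4]='X': occ=0, LF[4]=C('X')+0=1+0=1
L[5]='Y': occ=2, LF[5]=C('Y')+2=4+2=6
L[6]='X': occ=1, LF[6]=C('X')+1=1+1=2
L[7]='X': occ=2, LF[7]=C('X')+2=1+2=3
L[8]='$': occ=0, LF[8]=C('$')+0=0+0=0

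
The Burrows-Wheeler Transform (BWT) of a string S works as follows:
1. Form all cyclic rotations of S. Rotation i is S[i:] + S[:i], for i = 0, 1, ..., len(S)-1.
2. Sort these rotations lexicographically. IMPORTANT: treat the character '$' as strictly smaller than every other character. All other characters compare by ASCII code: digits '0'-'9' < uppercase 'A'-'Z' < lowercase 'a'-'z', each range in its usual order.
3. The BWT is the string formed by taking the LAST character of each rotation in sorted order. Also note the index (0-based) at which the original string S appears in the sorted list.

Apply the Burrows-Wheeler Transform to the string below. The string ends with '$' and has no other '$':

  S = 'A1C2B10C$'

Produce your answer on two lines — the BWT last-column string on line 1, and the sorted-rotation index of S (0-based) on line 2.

All 9 rotations (rotation i = S[i:]+S[:i]):
  rot[0] = A1C2B10C$
  rot[1] = 1C2B10C$A
  rot[2] = C2B10C$A1
  rot[3] = 2B10C$A1C
  rot[4] = B10C$A1C2
  rot[5] = 10C$A1C2B
  rot[6] = 0C$A1C2B1
  rot[7] = C$A1C2B10
  rot[8] = $A1C2B10C
Sorted (with $ < everything):
  sorted[0] = $A1C2B10C  (last char: 'C')
  sorted[1] = 0C$A1C2B1  (last char: '1')
  sorted[2] = 10C$A1C2B  (last char: 'B')
  sorted[3] = 1C2B10C$A  (last char: 'A')
  sorted[4] = 2B10C$A1C  (last char: 'C')
  sorted[5] = A1C2B10C$  (last char: '$')
  sorted[6] = B10C$A1C2  (last char: '2')
  sorted[7] = C$A1C2B10  (last char: '0')
  sorted[8] = C2B10C$A1  (last char: '1')
Last column: C1BAC$201
Original string S is at sorted index 5

Answer: C1BAC$201
5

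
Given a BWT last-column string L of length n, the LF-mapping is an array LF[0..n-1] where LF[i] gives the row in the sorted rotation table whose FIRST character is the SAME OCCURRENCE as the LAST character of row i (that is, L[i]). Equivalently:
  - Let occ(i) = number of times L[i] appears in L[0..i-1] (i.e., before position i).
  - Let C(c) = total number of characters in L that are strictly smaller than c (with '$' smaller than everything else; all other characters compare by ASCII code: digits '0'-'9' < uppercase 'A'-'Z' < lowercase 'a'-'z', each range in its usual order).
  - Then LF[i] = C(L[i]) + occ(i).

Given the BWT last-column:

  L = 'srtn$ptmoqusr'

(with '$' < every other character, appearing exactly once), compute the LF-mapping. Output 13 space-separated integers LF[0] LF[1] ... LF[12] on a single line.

Char counts: '$':1, 'm':1, 'n':1, 'o':1, 'p':1, 'q':1, 'r':2, 's':2, 't':2, 'u':1
C (first-col start): C('$')=0, C('m')=1, C('n')=2, C('o')=3, C('p')=4, C('q')=5, C('r')=6, C('s')=8, C('t')=10, C('u')=12
L[0]='s': occ=0, LF[0]=C('s')+0=8+0=8
L[1]='r': occ=0, LF[1]=C('r')+0=6+0=6
L[2]='t': occ=0, LF[2]=C('t')+0=10+0=10
L[3]='n': occ=0, LF[3]=C('n')+0=2+0=2
L[4]='$': occ=0, LF[4]=C('$')+0=0+0=0
L[5]='p': occ=0, LF[5]=C('p')+0=4+0=4
L[6]='t': occ=1, LF[6]=C('t')+1=10+1=11
L[7]='m': occ=0, LF[7]=C('m')+0=1+0=1
L[8]='o': occ=0, LF[8]=C('o')+0=3+0=3
L[9]='q': occ=0, LF[9]=C('q')+0=5+0=5
L[10]='u': occ=0, LF[10]=C('u')+0=12+0=12
L[11]='s': occ=1, LF[11]=C('s')+1=8+1=9
L[12]='r': occ=1, LF[12]=C('r')+1=6+1=7

Answer: 8 6 10 2 0 4 11 1 3 5 12 9 7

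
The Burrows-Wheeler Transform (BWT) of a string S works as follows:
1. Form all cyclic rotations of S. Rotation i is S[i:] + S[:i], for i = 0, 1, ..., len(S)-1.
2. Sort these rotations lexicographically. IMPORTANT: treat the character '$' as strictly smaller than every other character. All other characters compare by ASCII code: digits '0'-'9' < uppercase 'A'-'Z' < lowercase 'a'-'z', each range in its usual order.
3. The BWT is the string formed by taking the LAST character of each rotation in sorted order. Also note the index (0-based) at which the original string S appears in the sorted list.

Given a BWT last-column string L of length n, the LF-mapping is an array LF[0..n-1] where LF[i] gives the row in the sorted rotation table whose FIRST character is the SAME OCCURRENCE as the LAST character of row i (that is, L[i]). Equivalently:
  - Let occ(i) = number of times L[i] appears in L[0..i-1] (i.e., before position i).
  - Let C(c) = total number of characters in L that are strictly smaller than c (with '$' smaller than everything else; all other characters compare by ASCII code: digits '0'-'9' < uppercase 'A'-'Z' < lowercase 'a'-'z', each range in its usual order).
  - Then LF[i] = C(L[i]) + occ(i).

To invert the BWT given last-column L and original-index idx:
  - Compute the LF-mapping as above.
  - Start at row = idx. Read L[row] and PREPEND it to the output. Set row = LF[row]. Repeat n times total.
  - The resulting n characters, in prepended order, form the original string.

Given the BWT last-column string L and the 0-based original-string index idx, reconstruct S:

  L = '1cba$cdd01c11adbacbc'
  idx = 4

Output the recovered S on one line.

LF mapping: 2 12 9 6 0 13 17 18 1 3 14 4 5 7 19 10 8 15 11 16
Walk LF starting at row 4, prepending L[row]:
  step 1: row=4, L[4]='$', prepend. Next row=LF[4]=0
  step 2: row=0, L[0]='1', prepend. Next row=LF[0]=2
  step 3: row=2, L[2]='b', prepend. Next row=LF[2]=9
  step 4: row=9, L[9]='1', prepend. Next row=LF[9]=3
  step 5: row=3, L[3]='a', prepend. Next row=LF[3]=6
  step 6: row=6, L[6]='d', prepend. Next row=LF[6]=17
  step 7: row=17, L[17]='c', prepend. Next row=LF[17]=15
  step 8: row=15, L[15]='b', prepend. Next row=LF[15]=10
  step 9: row=10, L[10]='c', prepend. Next row=LF[10]=14
  step 10: row=14, L[14]='d', prepend. Next row=LF[14]=19
  step 11: row=19, L[19]='c', prepend. Next row=LF[19]=16
  step 12: row=16, L[16]='a', prepend. Next row=LF[16]=8
  step 13: row=8, L[8]='0', prepend. Next row=LF[8]=1
  step 14: row=1, L[1]='c', prepend. Next row=LF[1]=12
  step 15: row=12, L[12]='1', prepend. Next row=LF[12]=5
  step 16: row=5, L[5]='c', prepend. Next row=LF[5]=13
  step 17: row=13, L[13]='a', prepend. Next row=LF[13]=7
  step 18: row=7, L[7]='d', prepend. Next row=LF[7]=18
  step 19: row=18, L[18]='b', prepend. Next row=LF[18]=11
  step 20: row=11, L[11]='1', prepend. Next row=LF[11]=4
Reversed output: 1bdac1c0acdcbcda1b1$

Answer: 1bdac1c0acdcbcda1b1$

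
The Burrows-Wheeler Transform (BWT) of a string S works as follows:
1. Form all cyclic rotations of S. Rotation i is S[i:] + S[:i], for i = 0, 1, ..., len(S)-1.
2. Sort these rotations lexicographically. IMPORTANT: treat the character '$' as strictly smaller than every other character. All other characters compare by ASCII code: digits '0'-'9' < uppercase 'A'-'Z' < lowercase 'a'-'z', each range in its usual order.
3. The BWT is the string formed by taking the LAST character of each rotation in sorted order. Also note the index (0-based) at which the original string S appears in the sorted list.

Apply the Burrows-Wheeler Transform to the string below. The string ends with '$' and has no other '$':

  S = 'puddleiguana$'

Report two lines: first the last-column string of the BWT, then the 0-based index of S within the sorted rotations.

All 13 rotations (rotation i = S[i:]+S[:i]):
  rot[0] = puddleiguana$
  rot[1] = uddleiguana$p
  rot[2] = ddleiguana$pu
  rot[3] = dleiguana$pud
  rot[4] = leiguana$pudd
  rot[5] = eiguana$puddl
  rot[6] = iguana$puddle
  rot[7] = guana$puddlei
  rot[8] = uana$puddleig
  rot[9] = ana$puddleigu
  rot[10] = na$puddleigua
  rot[11] = a$puddleiguan
  rot[12] = $puddleiguana
Sorted (with $ < everything):
  sorted[0] = $puddleiguana  (last char: 'a')
  sorted[1] = a$puddleiguan  (last char: 'n')
  sorted[2] = ana$puddleigu  (last char: 'u')
  sorted[3] = ddleiguana$pu  (last char: 'u')
  sorted[4] = dleiguana$pud  (last char: 'd')
  sorted[5] = eiguana$puddl  (last char: 'l')
  sorted[6] = guana$puddlei  (last char: 'i')
  sorted[7] = iguana$puddle  (last char: 'e')
  sorted[8] = leiguana$pudd  (last char: 'd')
  sorted[9] = na$puddleigua  (last char: 'a')
  sorted[10] = puddleiguana$  (last char: '$')
  sorted[11] = uana$puddleig  (last char: 'g')
  sorted[12] = uddleiguana$p  (last char: 'p')
Last column: anuudlieda$gp
Original string S is at sorted index 10

Answer: anuudlieda$gp
10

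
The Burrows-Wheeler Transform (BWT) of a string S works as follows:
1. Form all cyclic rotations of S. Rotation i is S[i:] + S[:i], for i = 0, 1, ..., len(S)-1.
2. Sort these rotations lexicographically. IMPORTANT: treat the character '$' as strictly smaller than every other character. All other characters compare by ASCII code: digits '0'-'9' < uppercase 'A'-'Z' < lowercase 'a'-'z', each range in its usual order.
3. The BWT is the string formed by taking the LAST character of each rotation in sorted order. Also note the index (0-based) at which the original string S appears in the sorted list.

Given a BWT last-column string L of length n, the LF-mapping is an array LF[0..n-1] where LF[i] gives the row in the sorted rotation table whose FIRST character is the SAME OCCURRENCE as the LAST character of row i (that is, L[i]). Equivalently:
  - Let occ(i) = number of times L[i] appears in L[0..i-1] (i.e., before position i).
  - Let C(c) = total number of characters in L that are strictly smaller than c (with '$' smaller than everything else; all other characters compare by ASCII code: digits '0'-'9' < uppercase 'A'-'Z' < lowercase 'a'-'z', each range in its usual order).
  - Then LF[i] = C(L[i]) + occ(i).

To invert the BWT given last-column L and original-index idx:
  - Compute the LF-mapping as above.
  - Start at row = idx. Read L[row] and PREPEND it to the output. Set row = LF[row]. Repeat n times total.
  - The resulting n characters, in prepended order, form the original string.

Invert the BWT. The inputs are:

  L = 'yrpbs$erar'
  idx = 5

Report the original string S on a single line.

LF mapping: 9 5 4 2 8 0 3 6 1 7
Walk LF starting at row 5, prepending L[row]:
  step 1: row=5, L[5]='$', prepend. Next row=LF[5]=0
  step 2: row=0, L[0]='y', prepend. Next row=LF[0]=9
  step 3: row=9, L[9]='r', prepend. Next row=LF[9]=7
  step 4: row=7, L[7]='r', prepend. Next row=LF[7]=6
  step 5: row=6, L[6]='e', prepend. Next row=LF[6]=3
  step 6: row=3, L[3]='b', prepend. Next row=LF[3]=2
  step 7: row=2, L[2]='p', prepend. Next row=LF[2]=4
  step 8: row=4, L[4]='s', prepend. Next row=LF[4]=8
  step 9: row=8, L[8]='a', prepend. Next row=LF[8]=1
  step 10: row=1, L[1]='r', prepend. Next row=LF[1]=5
Reversed output: raspberry$

Answer: raspberry$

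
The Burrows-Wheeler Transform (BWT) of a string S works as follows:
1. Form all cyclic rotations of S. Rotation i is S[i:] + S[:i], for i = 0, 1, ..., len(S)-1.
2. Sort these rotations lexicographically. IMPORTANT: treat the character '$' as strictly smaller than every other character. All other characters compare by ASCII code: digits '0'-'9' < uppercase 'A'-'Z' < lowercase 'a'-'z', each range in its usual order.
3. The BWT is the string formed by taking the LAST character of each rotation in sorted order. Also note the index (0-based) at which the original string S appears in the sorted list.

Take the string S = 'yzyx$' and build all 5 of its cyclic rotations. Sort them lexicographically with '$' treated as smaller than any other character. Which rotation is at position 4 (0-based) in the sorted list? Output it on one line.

Answer: zyx$y

Derivation:
All 5 rotations (rotation i = S[i:]+S[:i]):
  rot[0] = yzyx$
  rot[1] = zyx$y
  rot[2] = yx$yz
  rot[3] = x$yzy
  rot[4] = $yzyx
Sorted (with $ < everything):
  sorted[0] = $yzyx
  sorted[1] = x$yzy
  sorted[2] = yx$yz
  sorted[3] = yzyx$
  sorted[4] = zyx$y
sorted[4] = zyx$y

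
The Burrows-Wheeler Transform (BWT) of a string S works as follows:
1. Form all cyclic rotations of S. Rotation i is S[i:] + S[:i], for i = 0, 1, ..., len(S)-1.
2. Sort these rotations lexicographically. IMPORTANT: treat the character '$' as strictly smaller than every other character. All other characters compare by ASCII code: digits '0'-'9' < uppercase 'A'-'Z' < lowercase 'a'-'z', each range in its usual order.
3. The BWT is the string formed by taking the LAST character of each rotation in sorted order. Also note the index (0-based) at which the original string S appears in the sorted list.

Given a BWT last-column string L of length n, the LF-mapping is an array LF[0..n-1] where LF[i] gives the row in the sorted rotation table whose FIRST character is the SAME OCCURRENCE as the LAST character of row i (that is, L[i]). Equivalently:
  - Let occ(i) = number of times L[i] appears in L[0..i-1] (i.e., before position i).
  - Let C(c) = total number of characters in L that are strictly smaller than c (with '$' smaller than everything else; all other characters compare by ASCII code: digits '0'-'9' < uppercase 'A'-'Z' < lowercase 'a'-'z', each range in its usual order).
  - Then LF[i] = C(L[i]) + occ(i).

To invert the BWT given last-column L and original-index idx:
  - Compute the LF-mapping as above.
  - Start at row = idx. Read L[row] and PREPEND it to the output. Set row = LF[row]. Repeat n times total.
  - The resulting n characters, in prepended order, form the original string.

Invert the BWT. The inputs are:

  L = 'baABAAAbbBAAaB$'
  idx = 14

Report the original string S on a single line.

Answer: bBBbBAAaAAAAab$

Derivation:
LF mapping: 12 10 1 7 2 3 4 13 14 8 5 6 11 9 0
Walk LF starting at row 14, prepending L[row]:
  step 1: row=14, L[14]='$', prepend. Next row=LF[14]=0
  step 2: row=0, L[0]='b', prepend. Next row=LF[0]=12
  step 3: row=12, L[12]='a', prepend. Next row=LF[12]=11
  step 4: row=11, L[11]='A', prepend. Next row=LF[11]=6
  step 5: row=6, L[6]='A', prepend. Next row=LF[6]=4
  step 6: row=4, L[4]='A', prepend. Next row=LF[4]=2
  step 7: row=2, L[2]='A', prepend. Next row=LF[2]=1
  step 8: row=1, L[1]='a', prepend. Next row=LF[1]=10
  step 9: row=10, L[10]='A', prepend. Next row=LF[10]=5
  step 10: row=5, L[5]='A', prepend. Next row=LF[5]=3
  step 11: row=3, L[3]='B', prepend. Next row=LF[3]=7
  step 12: row=7, L[7]='b', prepend. Next row=LF[7]=13
  step 13: row=13, L[13]='B', prepend. Next row=LF[13]=9
  step 14: row=9, L[9]='B', prepend. Next row=LF[9]=8
  step 15: row=8, L[8]='b', prepend. Next row=LF[8]=14
Reversed output: bBBbBAAaAAAAab$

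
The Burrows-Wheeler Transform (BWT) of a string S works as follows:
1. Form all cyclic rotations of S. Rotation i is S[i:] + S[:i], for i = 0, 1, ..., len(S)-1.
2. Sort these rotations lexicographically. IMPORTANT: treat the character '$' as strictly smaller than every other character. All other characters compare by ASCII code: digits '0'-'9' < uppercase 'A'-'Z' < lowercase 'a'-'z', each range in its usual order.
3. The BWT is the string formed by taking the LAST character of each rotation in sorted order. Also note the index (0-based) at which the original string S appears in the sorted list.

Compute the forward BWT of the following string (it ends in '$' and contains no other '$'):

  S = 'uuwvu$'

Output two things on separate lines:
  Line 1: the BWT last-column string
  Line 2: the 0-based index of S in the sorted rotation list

All 6 rotations (rotation i = S[i:]+S[:i]):
  rot[0] = uuwvu$
  rot[1] = uwvu$u
  rot[2] = wvu$uu
  rot[3] = vu$uuw
  rot[4] = u$uuwv
  rot[5] = $uuwvu
Sorted (with $ < everything):
  sorted[0] = $uuwvu  (last char: 'u')
  sorted[1] = u$uuwv  (last char: 'v')
  sorted[2] = uuwvu$  (last char: '$')
  sorted[3] = uwvu$u  (last char: 'u')
  sorted[4] = vu$uuw  (last char: 'w')
  sorted[5] = wvu$uu  (last char: 'u')
Last column: uv$uwu
Original string S is at sorted index 2

Answer: uv$uwu
2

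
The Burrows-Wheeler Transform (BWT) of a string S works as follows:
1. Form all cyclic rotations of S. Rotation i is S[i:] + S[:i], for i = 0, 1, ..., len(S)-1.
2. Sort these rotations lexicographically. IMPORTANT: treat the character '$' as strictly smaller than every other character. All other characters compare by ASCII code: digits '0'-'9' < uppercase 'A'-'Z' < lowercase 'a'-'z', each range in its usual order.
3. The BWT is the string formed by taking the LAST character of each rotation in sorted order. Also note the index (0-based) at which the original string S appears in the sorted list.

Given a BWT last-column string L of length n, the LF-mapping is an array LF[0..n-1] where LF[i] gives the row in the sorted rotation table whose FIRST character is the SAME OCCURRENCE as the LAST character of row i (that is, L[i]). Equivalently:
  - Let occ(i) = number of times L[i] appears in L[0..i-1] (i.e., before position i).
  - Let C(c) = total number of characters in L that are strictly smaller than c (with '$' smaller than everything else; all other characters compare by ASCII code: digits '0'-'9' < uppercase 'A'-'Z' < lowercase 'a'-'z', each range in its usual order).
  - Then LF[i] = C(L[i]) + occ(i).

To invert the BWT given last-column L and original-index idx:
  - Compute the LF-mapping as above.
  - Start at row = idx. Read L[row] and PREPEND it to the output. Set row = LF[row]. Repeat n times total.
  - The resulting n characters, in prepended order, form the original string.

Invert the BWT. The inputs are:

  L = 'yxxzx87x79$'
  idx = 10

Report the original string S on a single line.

LF mapping: 9 5 6 10 7 3 1 8 2 4 0
Walk LF starting at row 10, prepending L[row]:
  step 1: row=10, L[10]='$', prepend. Next row=LF[10]=0
  step 2: row=0, L[0]='y', prepend. Next row=LF[0]=9
  step 3: row=9, L[9]='9', prepend. Next row=LF[9]=4
  step 4: row=4, L[4]='x', prepend. Next row=LF[4]=7
  step 5: row=7, L[7]='x', prepend. Next row=LF[7]=8
  step 6: row=8, L[8]='7', prepend. Next row=LF[8]=2
  step 7: row=2, L[2]='x', prepend. Next row=LF[2]=6
  step 8: row=6, L[6]='7', prepend. Next row=LF[6]=1
  step 9: row=1, L[1]='x', prepend. Next row=LF[1]=5
  step 10: row=5, L[5]='8', prepend. Next row=LF[5]=3
  step 11: row=3, L[3]='z', prepend. Next row=LF[3]=10
Reversed output: z8x7x7xx9y$

Answer: z8x7x7xx9y$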